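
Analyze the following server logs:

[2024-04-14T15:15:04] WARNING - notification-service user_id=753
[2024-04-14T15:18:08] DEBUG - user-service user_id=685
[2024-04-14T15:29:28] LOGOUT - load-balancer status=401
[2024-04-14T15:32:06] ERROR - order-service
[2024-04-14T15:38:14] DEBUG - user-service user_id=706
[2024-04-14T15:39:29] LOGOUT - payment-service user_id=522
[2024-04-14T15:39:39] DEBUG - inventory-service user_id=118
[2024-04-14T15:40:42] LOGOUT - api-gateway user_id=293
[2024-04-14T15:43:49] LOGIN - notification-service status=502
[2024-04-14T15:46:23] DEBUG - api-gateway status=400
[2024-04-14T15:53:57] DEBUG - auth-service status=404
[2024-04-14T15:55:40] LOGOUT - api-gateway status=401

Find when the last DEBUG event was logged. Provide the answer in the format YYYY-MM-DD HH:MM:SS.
2024-04-14 15:53:57

To find the last event:

1. Filter for all DEBUG events
2. Sort by timestamp
3. Select the last one
4. Timestamp: 2024-04-14 15:53:57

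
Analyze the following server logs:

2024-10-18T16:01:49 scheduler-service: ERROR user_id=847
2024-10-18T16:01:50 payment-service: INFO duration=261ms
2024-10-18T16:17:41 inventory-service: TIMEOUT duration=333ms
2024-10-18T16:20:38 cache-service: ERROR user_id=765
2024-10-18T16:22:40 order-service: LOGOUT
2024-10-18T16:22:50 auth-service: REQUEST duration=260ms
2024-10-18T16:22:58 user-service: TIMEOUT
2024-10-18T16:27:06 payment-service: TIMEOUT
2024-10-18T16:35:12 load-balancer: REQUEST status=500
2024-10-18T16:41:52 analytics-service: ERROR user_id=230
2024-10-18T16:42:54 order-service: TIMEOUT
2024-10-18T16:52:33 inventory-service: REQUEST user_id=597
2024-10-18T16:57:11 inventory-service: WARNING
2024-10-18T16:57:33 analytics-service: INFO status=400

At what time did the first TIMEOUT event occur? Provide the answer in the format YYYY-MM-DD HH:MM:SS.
2024-10-18 16:17:41

To find the first event:

1. Filter for all TIMEOUT events
2. Sort by timestamp
3. Select the first one
4. Timestamp: 2024-10-18 16:17:41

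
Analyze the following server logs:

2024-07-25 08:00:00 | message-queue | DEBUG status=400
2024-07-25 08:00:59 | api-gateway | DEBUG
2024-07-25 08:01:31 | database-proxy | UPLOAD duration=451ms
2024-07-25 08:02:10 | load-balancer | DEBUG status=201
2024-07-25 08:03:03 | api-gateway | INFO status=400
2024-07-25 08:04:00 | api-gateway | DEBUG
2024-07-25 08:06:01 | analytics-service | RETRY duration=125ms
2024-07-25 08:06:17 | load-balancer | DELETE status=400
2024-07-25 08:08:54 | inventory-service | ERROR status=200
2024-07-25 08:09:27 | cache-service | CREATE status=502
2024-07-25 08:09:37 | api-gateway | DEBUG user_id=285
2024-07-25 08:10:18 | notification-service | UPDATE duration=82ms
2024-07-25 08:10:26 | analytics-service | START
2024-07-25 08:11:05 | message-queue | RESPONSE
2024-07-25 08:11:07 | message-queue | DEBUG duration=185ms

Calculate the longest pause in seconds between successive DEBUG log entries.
337

To find the longest gap:

1. Extract all DEBUG events in chronological order
2. Calculate time differences between consecutive events
3. Find the maximum difference
4. Longest gap: 337 seconds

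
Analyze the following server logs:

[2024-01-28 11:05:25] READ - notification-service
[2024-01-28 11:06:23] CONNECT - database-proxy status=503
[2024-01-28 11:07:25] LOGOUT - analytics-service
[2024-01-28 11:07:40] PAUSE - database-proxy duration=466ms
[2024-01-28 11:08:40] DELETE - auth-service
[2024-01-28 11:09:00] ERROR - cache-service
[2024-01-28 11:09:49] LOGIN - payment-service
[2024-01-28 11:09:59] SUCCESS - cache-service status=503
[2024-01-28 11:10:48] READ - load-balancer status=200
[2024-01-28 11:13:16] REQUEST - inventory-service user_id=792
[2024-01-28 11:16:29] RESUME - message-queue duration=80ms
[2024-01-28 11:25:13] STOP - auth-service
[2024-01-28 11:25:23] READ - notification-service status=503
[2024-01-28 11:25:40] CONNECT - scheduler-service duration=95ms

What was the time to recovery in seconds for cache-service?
59

To calculate recovery time:

1. Find ERROR event for cache-service: 2024-01-28 11:09:00
2. Find next SUCCESS event for cache-service: 2024-01-28 11:09:59
3. Recovery time: 2024-01-28 11:09:59 - 2024-01-28 11:09:00 = 59 seconds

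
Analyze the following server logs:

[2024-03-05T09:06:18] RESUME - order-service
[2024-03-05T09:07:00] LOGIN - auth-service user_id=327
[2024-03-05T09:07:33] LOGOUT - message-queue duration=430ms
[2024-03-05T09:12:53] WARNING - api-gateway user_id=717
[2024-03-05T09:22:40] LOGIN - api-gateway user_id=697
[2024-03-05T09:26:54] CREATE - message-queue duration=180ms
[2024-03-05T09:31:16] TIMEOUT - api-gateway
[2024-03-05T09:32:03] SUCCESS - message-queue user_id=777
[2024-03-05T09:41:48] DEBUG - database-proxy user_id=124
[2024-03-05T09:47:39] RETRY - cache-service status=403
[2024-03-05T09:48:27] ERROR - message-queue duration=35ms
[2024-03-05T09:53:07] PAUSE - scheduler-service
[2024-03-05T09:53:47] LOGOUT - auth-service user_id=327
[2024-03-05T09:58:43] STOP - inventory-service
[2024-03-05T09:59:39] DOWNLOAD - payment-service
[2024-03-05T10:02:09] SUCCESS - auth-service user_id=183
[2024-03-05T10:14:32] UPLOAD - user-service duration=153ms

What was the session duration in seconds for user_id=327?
2807

To calculate session duration:

1. Find LOGIN event for user_id=327: 2024-03-05T09:07:00
2. Find LOGOUT event for user_id=327: 2024-03-05T09:53:47
3. Session duration: 2024-03-05T09:53:47 - 2024-03-05T09:07:00 = 2807 seconds (46 minutes)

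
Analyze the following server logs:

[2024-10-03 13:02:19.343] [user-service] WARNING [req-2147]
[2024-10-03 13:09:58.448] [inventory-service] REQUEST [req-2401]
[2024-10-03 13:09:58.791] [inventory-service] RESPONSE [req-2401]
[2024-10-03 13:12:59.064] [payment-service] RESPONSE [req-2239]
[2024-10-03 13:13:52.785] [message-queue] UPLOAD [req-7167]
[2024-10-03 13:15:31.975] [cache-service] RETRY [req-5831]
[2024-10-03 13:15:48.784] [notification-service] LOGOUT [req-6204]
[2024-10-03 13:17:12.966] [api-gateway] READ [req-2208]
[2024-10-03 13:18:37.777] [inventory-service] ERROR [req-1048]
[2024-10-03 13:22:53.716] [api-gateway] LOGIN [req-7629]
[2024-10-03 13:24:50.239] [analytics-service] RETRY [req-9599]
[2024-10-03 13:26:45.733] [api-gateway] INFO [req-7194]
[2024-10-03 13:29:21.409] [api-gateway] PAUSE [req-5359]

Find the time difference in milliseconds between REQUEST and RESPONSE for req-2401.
343

To calculate latency:

1. Find REQUEST with id req-2401: 2024-10-03 13:09:58.448
2. Find RESPONSE with id req-2401: 2024-10-03 13:09:58.791
3. Latency: 2024-10-03 13:09:58.791 - 2024-10-03 13:09:58.448 = 343ms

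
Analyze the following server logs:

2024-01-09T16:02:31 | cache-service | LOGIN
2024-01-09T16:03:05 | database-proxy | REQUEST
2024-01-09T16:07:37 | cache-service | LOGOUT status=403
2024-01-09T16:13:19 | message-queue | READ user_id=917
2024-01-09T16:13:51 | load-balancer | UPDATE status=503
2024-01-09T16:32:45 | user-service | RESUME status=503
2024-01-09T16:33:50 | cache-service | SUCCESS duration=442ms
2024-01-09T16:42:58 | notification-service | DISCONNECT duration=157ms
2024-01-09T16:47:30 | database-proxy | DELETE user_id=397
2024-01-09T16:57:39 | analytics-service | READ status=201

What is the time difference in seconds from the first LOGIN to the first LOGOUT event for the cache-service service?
306

To find the time between events:

1. Locate the first LOGIN event for cache-service: 2024-01-09T16:02:31
2. Locate the first LOGOUT event for cache-service: 2024-01-09T16:07:37
3. Calculate the difference: 2024-01-09T16:07:37 - 2024-01-09T16:02:31 = 306 seconds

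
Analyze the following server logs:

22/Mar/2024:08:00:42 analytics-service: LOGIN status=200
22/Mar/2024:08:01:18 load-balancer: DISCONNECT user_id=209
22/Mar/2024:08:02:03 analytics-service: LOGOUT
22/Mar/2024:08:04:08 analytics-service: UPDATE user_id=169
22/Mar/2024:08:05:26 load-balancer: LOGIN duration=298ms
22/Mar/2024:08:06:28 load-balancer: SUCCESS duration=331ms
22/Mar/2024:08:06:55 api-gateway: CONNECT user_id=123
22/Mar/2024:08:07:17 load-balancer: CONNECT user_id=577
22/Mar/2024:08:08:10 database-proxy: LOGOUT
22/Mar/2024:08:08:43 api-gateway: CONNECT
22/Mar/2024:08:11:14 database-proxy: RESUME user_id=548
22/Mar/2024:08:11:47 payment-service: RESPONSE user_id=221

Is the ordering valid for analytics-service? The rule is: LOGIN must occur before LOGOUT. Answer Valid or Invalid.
Valid

To validate ordering:

1. Required order: LOGIN → LOGOUT
2. Rule: LOGIN must occur before LOGOUT
3. Check actual order of events for analytics-service
4. Result: Valid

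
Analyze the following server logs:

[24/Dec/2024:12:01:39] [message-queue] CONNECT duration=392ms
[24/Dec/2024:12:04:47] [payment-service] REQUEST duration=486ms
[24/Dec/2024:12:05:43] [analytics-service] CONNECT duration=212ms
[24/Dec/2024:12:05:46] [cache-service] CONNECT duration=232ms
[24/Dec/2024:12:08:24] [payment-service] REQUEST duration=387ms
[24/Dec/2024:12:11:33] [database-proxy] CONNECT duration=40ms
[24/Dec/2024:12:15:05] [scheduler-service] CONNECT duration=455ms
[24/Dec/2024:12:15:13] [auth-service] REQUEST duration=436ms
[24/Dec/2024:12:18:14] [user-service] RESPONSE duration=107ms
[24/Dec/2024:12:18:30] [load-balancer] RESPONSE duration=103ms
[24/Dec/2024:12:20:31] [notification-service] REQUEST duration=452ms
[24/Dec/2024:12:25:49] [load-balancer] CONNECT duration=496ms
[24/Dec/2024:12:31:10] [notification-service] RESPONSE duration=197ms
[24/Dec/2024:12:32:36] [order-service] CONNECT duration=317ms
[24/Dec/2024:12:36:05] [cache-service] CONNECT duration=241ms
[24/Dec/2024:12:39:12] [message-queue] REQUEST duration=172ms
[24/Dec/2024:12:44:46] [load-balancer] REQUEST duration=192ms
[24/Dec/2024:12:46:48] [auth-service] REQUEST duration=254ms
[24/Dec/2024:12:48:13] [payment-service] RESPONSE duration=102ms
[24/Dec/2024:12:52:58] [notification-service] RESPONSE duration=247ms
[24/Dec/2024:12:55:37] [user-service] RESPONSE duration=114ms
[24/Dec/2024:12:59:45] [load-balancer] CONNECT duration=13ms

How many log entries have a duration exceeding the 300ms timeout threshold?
8

To count timeouts:

1. Threshold: 300ms
2. Extract duration from each log entry
3. Count entries where duration > 300
4. Timeout count: 8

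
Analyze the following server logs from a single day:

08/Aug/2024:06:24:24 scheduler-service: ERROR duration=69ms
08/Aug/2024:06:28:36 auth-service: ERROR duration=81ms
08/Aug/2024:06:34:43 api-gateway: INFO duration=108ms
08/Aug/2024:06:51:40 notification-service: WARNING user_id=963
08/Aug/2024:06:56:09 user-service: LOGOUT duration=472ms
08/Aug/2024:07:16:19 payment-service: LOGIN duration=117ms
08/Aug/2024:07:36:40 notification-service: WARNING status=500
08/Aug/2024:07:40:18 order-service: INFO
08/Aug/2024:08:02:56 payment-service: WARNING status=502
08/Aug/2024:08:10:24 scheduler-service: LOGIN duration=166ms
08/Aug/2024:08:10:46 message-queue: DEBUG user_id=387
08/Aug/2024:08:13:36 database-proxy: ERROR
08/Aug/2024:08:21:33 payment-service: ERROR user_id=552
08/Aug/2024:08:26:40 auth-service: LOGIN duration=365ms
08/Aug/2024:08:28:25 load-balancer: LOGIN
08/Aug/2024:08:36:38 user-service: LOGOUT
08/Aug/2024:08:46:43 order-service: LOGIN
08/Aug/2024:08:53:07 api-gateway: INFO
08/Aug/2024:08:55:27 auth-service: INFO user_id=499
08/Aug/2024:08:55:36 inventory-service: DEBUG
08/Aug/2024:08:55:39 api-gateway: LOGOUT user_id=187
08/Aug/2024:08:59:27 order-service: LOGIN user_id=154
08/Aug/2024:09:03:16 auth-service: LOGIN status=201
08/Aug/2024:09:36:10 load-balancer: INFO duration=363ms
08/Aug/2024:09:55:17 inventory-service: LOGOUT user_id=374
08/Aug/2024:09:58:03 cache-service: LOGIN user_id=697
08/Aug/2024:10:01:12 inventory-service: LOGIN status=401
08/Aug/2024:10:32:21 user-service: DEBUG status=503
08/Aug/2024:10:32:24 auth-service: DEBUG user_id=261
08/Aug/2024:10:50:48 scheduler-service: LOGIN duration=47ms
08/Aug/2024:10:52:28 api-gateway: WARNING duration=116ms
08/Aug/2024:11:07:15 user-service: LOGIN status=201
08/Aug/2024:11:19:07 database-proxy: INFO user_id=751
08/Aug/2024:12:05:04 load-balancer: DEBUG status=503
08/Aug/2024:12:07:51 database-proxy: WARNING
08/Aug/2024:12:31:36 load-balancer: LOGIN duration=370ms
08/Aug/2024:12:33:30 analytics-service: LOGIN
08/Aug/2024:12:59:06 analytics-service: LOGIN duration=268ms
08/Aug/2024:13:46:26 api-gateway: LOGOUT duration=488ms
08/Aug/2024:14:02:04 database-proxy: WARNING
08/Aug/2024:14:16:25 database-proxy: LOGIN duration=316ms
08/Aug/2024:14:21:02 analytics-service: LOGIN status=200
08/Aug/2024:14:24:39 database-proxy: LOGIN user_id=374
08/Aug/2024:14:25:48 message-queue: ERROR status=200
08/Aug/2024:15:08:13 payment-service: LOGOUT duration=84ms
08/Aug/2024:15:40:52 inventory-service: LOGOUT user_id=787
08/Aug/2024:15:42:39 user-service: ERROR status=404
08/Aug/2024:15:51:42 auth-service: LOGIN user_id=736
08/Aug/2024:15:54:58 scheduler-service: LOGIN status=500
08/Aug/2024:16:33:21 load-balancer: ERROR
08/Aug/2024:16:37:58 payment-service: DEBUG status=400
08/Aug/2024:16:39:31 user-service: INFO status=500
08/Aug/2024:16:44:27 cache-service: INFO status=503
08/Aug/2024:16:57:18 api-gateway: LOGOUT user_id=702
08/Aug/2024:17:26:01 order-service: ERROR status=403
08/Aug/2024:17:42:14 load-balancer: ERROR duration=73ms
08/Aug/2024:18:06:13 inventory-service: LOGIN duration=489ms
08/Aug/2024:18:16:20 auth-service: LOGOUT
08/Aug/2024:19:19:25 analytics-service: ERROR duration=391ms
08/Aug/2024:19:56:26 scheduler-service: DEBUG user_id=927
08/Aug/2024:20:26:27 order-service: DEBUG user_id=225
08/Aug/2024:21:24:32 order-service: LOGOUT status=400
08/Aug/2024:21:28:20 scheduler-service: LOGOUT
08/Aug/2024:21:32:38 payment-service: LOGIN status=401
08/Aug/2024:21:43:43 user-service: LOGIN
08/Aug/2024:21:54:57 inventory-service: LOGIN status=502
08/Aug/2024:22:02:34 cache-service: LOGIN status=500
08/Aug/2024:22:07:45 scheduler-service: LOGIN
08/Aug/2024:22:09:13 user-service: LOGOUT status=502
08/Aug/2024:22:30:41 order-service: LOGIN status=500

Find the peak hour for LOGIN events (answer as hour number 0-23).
8

To find the peak hour:

1. Group all LOGIN events by hour
2. Count events in each hour
3. Find hour with maximum count
4. Peak hour: 8 (with 5 events)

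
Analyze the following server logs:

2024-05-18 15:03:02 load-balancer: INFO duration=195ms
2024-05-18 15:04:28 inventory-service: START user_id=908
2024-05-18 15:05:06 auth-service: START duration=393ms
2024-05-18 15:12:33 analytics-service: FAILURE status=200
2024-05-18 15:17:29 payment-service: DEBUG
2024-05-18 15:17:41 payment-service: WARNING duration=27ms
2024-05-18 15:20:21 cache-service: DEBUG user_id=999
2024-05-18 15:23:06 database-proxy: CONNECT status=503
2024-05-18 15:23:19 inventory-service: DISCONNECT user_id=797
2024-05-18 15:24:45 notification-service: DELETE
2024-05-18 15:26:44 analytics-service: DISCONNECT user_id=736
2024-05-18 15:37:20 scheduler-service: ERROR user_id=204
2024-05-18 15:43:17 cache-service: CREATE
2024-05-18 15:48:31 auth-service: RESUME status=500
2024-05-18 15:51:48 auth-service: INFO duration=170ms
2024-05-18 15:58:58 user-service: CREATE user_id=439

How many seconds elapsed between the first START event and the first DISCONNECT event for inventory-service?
1131

To find the time between events:

1. Locate the first START event for inventory-service: 2024-05-18 15:04:28
2. Locate the first DISCONNECT event for inventory-service: 2024-05-18 15:23:19
3. Calculate the difference: 2024-05-18 15:23:19 - 2024-05-18 15:04:28 = 1131 seconds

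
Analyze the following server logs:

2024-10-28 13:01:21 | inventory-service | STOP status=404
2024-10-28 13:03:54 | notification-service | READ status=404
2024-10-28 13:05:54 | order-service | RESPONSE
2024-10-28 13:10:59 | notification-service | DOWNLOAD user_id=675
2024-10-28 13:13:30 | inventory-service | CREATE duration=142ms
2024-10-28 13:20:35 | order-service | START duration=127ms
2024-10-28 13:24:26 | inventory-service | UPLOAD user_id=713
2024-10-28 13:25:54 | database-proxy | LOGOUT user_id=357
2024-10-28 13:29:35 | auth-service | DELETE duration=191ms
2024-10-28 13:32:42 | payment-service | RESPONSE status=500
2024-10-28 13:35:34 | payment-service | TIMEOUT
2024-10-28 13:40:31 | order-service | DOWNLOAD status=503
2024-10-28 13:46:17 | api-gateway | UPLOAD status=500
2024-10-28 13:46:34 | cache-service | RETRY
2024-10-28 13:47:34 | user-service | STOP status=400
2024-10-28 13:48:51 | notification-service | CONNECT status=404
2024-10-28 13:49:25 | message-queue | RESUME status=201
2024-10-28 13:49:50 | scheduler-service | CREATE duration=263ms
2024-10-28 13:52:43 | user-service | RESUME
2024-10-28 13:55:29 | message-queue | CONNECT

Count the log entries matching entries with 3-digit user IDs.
3

To find matching entries:

1. Pattern to match: entries with 3-digit user IDs
2. Scan each log entry for the pattern
3. Count matches: 3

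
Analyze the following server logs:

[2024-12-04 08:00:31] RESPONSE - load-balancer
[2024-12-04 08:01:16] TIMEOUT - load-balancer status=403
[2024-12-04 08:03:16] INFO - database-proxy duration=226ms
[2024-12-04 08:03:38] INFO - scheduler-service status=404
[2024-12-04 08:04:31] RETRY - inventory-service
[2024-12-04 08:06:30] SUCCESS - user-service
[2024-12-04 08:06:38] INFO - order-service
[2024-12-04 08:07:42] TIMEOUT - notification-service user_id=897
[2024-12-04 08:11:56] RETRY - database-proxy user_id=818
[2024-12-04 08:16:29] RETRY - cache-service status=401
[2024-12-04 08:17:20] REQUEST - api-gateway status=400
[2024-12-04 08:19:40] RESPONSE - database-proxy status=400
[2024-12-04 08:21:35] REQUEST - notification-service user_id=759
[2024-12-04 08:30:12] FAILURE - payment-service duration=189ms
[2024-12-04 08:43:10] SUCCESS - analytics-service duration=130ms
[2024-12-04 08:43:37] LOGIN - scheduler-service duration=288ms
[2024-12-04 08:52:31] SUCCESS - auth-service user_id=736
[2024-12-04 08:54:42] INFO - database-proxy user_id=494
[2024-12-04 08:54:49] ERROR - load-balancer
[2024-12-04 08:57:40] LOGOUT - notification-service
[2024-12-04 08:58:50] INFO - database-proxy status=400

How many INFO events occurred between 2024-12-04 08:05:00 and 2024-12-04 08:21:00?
1

To count events in the time window:

1. Window boundaries: 2024-12-04 08:05:00 to 2024-12-04 08:21:00
2. Filter for INFO events within this window
3. Count matching events: 1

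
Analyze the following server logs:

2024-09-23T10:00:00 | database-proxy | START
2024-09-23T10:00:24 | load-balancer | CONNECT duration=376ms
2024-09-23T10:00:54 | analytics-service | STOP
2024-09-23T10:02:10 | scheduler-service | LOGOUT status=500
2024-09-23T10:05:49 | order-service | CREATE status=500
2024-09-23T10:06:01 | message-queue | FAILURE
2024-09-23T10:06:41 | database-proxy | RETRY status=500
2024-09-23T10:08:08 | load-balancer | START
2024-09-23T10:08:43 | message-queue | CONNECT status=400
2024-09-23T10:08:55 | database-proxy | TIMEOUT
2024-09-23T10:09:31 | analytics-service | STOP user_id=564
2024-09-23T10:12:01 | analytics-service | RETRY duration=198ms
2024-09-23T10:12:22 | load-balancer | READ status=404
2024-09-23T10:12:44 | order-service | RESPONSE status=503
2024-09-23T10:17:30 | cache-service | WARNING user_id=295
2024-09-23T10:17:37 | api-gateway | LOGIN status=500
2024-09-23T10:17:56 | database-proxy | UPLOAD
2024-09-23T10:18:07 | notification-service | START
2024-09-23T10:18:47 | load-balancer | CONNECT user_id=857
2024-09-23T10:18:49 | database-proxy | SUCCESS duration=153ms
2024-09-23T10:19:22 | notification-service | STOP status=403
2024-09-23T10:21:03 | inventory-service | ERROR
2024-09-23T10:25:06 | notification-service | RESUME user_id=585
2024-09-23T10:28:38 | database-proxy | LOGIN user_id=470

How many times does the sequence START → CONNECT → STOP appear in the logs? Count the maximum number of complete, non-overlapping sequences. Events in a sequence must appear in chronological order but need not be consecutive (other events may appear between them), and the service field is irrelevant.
3

To count sequences:

1. Look for pattern: START → CONNECT → STOP
2. Greedily scan the log in chronological order, matching each sequence element in turn (ignoring service)
3. Each time the full pattern completes, increment the count and restart matching from the next event
4. Complete non-overlapping sequences found: 3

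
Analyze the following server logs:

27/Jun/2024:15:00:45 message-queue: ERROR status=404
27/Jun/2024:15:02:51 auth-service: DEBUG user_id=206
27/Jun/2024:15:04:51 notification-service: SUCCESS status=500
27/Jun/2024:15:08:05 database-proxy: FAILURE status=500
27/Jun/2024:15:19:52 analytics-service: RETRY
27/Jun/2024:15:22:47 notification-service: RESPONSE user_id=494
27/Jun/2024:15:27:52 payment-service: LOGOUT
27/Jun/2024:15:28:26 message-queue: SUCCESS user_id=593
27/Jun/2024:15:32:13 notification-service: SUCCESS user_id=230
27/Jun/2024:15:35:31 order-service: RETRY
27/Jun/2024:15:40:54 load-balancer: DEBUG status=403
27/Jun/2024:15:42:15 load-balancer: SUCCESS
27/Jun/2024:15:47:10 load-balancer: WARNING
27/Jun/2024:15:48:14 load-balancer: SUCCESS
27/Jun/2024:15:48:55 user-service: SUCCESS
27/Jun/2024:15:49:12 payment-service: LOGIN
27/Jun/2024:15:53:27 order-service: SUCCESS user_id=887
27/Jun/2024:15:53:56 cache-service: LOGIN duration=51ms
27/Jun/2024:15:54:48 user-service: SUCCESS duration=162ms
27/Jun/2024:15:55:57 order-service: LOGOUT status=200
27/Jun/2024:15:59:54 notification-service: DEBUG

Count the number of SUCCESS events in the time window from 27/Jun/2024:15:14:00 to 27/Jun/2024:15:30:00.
1

To count events in the time window:

1. Window boundaries: 27/Jun/2024:15:14:00 to 27/Jun/2024:15:30:00
2. Filter for SUCCESS events within this window
3. Count matching events: 1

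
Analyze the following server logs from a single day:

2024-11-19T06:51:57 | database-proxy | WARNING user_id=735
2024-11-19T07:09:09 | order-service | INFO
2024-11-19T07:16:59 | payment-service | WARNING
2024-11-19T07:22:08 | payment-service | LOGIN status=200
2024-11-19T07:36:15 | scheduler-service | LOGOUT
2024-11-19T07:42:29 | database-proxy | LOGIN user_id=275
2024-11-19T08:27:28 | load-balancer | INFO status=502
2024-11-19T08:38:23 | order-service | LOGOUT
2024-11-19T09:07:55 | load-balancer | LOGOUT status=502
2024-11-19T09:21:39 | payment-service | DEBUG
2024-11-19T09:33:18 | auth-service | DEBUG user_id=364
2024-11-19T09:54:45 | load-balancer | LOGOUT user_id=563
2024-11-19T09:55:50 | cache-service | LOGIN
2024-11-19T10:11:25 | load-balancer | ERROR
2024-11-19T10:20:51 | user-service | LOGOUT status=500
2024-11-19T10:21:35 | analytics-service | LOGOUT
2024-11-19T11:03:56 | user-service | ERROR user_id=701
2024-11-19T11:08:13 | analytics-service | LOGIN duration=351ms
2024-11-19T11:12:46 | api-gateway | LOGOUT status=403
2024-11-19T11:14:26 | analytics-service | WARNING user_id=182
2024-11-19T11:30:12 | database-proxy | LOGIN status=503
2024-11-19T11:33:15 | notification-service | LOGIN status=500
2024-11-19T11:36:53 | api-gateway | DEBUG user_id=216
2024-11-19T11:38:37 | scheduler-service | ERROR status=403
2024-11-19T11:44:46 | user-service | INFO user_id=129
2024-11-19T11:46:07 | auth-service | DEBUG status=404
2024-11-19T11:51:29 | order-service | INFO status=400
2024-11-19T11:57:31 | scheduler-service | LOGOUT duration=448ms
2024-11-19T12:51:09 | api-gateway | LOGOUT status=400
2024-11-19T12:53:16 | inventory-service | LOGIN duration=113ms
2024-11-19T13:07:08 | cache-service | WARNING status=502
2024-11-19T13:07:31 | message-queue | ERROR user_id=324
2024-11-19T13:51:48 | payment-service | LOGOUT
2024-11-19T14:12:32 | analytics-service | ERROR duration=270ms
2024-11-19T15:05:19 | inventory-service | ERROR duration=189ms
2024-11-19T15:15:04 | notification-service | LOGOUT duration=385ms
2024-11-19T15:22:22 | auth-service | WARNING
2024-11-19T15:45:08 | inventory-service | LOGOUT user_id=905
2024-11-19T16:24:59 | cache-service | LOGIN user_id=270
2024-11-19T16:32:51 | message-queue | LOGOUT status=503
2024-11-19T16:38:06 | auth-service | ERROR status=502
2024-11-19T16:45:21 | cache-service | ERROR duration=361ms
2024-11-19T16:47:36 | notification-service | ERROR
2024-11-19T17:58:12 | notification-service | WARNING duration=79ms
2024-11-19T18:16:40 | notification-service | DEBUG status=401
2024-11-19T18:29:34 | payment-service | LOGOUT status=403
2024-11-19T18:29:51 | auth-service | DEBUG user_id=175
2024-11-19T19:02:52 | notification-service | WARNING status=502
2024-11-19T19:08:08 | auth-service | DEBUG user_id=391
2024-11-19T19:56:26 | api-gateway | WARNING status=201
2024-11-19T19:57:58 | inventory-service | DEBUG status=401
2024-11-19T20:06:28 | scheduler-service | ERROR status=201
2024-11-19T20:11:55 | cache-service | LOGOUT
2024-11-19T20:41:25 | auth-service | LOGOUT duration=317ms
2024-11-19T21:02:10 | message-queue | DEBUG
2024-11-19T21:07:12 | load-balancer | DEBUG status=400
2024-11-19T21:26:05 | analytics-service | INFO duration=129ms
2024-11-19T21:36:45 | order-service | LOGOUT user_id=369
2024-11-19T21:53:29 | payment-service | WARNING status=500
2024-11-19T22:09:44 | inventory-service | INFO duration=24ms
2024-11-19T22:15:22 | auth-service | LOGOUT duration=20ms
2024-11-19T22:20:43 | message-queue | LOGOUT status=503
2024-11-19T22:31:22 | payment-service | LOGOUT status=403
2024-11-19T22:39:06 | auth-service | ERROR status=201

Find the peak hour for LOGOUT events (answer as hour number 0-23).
22

To find the peak hour:

1. Group all LOGOUT events by hour
2. Count events in each hour
3. Find hour with maximum count
4. Peak hour: 22 (with 3 events)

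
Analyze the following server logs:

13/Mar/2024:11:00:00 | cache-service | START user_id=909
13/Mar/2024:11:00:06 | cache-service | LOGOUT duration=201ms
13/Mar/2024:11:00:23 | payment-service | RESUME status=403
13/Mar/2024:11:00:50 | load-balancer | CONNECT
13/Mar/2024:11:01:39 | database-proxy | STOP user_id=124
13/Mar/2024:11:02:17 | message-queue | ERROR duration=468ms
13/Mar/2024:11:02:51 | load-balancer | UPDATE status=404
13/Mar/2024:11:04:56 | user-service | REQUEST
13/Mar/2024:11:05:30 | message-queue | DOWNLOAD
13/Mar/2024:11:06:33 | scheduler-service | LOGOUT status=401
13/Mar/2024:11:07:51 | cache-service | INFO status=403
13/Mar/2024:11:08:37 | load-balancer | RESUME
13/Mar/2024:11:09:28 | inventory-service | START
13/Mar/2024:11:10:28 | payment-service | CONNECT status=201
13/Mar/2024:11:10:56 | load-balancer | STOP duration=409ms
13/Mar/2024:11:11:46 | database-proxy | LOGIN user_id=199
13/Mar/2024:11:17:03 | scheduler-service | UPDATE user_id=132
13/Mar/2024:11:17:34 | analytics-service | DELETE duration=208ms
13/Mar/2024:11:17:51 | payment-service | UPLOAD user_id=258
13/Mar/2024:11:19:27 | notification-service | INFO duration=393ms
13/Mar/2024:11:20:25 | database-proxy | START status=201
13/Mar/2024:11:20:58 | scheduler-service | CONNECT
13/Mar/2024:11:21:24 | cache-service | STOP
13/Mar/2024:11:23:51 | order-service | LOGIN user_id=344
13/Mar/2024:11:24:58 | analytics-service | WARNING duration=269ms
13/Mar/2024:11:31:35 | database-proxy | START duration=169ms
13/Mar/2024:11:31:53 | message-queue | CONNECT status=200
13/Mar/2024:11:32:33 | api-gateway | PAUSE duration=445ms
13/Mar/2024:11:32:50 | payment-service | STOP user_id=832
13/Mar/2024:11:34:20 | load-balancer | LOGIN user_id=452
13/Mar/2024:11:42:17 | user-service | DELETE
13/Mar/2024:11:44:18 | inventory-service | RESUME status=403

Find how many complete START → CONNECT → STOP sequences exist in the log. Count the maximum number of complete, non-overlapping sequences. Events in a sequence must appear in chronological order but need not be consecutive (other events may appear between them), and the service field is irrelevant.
4

To count sequences:

1. Look for pattern: START → CONNECT → STOP
2. Greedily scan the log in chronological order, matching each sequence element in turn (ignoring service)
3. Each time the full pattern completes, increment the count and restart matching from the next event
4. Complete non-overlapping sequences found: 4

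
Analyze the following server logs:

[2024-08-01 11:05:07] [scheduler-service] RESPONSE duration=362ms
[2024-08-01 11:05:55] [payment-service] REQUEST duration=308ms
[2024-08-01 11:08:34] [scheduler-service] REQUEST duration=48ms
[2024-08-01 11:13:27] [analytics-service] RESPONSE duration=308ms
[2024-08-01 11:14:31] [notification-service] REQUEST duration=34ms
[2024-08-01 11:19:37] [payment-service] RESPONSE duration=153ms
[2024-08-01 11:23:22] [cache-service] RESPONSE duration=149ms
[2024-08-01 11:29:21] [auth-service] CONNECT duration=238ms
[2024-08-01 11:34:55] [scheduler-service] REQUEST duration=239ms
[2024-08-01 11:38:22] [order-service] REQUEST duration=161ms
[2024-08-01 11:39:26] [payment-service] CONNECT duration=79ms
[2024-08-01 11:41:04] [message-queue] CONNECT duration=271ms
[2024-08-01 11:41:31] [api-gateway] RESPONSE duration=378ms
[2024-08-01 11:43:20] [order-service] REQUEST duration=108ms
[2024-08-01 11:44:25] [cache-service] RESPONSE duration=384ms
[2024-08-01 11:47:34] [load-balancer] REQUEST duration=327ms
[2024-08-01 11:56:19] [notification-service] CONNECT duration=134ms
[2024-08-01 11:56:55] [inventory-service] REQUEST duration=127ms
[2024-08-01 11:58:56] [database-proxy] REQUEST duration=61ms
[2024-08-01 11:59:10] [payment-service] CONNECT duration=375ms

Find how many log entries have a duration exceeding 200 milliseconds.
10

To count timeouts:

1. Threshold: 200ms
2. Extract duration from each log entry
3. Count entries where duration > 200
4. Timeout count: 10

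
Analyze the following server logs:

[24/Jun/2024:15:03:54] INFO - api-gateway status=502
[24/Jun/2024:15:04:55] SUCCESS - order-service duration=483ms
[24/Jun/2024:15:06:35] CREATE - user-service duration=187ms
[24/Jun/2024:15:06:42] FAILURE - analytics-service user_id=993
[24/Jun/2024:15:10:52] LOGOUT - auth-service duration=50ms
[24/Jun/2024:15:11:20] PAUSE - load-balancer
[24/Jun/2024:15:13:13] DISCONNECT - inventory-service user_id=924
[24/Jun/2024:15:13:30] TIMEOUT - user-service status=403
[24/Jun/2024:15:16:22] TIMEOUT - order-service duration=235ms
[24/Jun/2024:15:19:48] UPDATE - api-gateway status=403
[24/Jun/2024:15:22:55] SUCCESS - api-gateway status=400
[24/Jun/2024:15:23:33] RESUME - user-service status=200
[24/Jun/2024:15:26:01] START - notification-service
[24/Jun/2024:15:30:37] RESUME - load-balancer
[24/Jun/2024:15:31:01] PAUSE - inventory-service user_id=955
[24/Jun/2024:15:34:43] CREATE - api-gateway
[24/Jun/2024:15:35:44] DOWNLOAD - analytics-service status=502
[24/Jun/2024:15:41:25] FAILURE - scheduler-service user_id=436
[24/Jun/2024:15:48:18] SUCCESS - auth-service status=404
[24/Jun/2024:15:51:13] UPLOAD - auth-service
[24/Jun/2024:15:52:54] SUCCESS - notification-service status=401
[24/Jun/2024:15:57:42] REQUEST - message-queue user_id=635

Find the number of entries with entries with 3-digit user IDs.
5

To find matching entries:

1. Pattern to match: entries with 3-digit user IDs
2. Scan each log entry for the pattern
3. Count matches: 5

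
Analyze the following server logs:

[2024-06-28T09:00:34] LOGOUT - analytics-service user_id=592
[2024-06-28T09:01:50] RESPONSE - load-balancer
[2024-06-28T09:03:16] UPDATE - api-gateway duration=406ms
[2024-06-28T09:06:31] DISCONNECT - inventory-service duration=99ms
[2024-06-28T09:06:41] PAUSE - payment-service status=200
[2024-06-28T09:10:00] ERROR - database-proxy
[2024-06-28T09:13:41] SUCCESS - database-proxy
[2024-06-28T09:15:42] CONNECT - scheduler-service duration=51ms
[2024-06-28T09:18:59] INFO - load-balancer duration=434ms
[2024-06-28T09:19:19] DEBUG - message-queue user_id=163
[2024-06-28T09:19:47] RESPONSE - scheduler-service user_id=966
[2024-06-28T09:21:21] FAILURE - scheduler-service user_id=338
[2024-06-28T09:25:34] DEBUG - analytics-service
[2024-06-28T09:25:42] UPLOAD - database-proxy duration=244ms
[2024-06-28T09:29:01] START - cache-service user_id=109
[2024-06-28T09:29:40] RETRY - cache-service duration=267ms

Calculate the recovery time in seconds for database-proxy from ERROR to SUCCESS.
221

To calculate recovery time:

1. Find ERROR event for database-proxy: 2024-06-28T09:10:00
2. Find next SUCCESS event for database-proxy: 2024-06-28T09:13:41
3. Recovery time: 2024-06-28T09:13:41 - 2024-06-28T09:10:00 = 221 seconds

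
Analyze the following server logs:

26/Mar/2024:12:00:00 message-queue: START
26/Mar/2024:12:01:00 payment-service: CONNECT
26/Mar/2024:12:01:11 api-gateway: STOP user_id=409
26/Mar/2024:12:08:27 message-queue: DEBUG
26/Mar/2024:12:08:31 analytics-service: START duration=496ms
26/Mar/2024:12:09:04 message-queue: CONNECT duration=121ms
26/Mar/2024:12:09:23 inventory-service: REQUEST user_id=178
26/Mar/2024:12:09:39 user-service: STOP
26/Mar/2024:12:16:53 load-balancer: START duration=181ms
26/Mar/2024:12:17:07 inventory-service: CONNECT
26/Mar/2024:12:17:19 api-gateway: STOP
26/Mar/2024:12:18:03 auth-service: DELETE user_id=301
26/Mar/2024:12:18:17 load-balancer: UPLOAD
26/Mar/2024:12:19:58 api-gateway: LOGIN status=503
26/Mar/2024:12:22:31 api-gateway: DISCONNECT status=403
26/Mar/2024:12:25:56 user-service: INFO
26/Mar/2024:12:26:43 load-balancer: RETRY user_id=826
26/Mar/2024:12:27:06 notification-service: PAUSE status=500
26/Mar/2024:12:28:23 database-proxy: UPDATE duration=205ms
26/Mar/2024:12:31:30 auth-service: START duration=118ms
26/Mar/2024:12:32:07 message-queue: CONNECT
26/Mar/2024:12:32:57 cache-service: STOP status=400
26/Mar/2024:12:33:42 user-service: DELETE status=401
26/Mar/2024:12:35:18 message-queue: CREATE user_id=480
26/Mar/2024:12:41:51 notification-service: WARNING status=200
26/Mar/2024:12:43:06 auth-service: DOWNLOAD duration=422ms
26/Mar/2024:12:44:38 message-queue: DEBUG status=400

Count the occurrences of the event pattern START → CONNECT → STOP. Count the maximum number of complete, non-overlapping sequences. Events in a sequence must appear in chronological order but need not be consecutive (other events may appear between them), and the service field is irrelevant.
4

To count sequences:

1. Look for pattern: START → CONNECT → STOP
2. Greedily scan the log in chronological order, matching each sequence element in turn (ignoring service)
3. Each time the full pattern completes, increment the count and restart matching from the next event
4. Complete non-overlapping sequences found: 4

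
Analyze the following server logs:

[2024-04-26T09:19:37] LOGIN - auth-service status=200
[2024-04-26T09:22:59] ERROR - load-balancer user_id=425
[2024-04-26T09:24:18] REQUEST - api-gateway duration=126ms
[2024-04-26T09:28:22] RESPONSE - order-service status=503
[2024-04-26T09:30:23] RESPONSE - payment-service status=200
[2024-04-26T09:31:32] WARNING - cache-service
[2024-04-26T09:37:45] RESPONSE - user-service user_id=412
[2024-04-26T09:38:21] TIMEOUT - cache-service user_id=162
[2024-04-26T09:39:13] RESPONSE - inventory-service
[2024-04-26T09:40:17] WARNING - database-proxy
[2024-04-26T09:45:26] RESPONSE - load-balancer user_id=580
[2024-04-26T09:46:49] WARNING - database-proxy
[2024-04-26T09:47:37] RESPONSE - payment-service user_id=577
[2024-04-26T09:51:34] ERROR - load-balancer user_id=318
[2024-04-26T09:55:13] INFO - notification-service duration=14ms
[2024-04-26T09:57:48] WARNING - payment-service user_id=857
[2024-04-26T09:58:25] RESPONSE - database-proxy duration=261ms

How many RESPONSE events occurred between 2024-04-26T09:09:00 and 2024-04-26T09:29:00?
1

To count events in the time window:

1. Window boundaries: 2024-04-26T09:09:00 to 2024-04-26T09:29:00
2. Filter for RESPONSE events within this window
3. Count matching events: 1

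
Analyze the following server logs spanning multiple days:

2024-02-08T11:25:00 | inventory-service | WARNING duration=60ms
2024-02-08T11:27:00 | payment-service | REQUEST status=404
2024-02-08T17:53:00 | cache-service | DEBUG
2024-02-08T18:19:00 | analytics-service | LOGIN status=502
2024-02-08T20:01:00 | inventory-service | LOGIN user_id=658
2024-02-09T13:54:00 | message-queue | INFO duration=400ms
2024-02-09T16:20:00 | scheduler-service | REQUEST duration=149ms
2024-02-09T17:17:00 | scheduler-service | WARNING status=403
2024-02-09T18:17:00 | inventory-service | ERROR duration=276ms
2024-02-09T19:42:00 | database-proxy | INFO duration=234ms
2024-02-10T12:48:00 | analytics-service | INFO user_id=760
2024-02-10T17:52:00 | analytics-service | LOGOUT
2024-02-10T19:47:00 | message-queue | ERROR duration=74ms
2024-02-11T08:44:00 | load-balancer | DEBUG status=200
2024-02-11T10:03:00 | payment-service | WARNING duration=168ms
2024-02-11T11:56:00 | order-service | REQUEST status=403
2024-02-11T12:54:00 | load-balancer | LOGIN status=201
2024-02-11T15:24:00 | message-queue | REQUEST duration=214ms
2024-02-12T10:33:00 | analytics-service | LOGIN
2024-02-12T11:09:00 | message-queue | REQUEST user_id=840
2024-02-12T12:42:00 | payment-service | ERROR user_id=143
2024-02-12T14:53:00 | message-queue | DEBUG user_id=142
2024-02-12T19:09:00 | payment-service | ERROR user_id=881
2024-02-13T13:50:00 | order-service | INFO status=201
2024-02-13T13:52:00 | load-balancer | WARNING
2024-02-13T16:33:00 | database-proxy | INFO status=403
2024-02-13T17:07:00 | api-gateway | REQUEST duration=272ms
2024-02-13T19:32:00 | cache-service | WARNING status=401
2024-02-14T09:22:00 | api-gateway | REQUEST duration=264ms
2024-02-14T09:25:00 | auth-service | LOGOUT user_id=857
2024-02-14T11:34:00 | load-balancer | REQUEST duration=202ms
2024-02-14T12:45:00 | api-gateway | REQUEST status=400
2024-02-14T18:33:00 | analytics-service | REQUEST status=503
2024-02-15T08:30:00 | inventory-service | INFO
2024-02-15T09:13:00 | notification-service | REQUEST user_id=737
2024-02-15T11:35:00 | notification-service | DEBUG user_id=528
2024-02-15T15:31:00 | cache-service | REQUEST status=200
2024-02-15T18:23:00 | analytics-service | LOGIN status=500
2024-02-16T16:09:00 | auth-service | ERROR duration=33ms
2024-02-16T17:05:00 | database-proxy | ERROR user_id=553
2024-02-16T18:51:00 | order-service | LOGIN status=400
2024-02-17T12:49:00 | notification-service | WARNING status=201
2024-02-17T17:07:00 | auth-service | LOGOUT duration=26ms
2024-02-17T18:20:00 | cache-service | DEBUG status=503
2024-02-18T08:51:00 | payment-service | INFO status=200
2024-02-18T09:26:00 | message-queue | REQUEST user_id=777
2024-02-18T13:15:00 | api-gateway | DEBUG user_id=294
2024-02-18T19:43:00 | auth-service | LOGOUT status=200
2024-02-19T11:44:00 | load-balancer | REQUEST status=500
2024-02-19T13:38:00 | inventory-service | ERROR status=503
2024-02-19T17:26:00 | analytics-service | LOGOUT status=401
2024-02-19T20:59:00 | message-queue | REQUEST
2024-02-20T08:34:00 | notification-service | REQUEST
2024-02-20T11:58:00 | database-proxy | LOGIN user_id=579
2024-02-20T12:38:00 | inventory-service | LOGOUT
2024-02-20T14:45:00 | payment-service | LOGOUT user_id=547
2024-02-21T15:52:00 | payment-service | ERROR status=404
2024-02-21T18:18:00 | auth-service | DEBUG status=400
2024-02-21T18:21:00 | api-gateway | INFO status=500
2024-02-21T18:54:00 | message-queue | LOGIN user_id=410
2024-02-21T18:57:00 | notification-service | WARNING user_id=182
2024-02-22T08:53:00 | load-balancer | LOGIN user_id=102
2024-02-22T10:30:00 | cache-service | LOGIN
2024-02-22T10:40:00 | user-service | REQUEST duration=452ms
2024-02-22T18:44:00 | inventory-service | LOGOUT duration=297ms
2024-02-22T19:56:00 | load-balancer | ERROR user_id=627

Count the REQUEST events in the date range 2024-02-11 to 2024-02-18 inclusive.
11

To filter by date range:

1. Date range: 2024-02-11 through 2024-02-18, both dates inclusive
2. Filter for REQUEST events whose date falls in this range
3. Count matching events: 11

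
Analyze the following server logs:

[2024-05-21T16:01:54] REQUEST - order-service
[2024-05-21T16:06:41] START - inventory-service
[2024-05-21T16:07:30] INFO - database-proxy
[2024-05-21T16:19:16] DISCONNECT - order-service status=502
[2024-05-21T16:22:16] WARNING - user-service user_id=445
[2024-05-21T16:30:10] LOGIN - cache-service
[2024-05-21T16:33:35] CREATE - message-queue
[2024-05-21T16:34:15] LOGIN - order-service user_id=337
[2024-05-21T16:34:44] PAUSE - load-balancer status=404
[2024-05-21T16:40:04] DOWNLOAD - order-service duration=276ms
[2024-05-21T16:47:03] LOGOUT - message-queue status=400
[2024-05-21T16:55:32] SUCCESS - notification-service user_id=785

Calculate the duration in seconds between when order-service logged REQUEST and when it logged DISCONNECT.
1042

To find the time between events:

1. Locate the first REQUEST event for order-service: 2024-05-21T16:01:54
2. Locate the first DISCONNECT event for order-service: 2024-05-21T16:19:16
3. Calculate the difference: 2024-05-21T16:19:16 - 2024-05-21T16:01:54 = 1042 seconds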